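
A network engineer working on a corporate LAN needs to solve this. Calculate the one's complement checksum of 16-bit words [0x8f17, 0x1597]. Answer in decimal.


Given words: [0x8f17, 0x1597]
Step 1: Sum all words
Raw sum = 36631 + 5527 = 42158
One's complement = ~42158 & 0xFFFF = 23377

23377


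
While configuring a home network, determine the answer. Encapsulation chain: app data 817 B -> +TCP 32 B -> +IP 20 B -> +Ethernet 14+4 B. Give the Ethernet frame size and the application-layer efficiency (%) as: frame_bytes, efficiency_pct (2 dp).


TCP segment = 817 + 32 = 849 B
IP packet = 849 + 20 = 869 B
Ethernet frame = 869 + 14 + 4 = 887 B
Efficiency = app / frame = 817 / 887 = 0.921082 = 92.1082% -> 92.11% (2 dp)

887, 92.11


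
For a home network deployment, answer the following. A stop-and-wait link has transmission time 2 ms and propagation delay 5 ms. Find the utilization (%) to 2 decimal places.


Given: Ttrans = 2 ms, Tprop = 5 ms
RTT = 2 * Tprop = 2 * 5 = 10 ms
U = Ttrans / (Ttrans + RTT)
U = 2 / (2 + 10)
U = 2 / 12 = 0.166667
U% = 16.67%

16.67


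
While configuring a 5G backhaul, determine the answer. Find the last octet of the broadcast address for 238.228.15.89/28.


Given: IP = 238.228.15.89, prefix = /28
Host bits = 32 - 28 = 4
Network last octet = 89 AND mask = 80
Host part size = 2^4 - 1 = 15
Broadcast last octet = 80 OR 15 = 95

95


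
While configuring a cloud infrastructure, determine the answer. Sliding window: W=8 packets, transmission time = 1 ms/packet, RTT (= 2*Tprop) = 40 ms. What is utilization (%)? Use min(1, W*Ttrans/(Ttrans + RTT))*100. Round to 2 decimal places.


Given: W = 8, Ttrans = 1 ms, RTT = 40 ms (= 2 * Tprop, Tprop = 20 ms)
Cycle time = Ttrans + RTT = 1 + 40 = 41 ms (first packet sent until its ACK returns)
W * Ttrans = 8 * 1 = 8 ms of sending per cycle
W * Ttrans / (Ttrans + RTT) = 8 / 41 = 0.195122
U = min(1, 0.195122) = 0.195122
U% = 19.51%

19.51


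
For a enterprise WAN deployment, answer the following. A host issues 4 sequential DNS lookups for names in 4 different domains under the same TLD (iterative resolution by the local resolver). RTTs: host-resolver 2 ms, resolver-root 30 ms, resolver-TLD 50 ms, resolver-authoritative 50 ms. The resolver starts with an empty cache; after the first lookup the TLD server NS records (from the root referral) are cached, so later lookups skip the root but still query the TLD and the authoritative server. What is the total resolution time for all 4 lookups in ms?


Lookup 1 (cold cache): local + root + TLD + auth = 2 + 30 + 50 + 50 = 132 ms
Lookups 2..4 (TLD NS cached -> skip root; new domain -> still ask TLD and auth): local + TLD + auth = 2 + 50 + 50 = 102 ms each
Remaining 3 lookups: 3 * 102 = 306 ms
Total = 132 + 306 = 438 ms

438


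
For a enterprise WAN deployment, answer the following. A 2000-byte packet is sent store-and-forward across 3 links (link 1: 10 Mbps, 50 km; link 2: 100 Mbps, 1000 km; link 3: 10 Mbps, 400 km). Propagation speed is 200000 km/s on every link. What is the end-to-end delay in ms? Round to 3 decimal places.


Packet = 2000 bytes = 16000 bits. Store-and-forward: sum (t_trans + t_prop) per link.
Link 1: t_trans = 16000/(10*10^6) s = 1.6000 ms; t_prop = 50/200000 s = 0.2500 ms; subtotal = 1.8500 ms
Link 2: t_trans = 16000/(100*10^6) s = 0.1600 ms; t_prop = 1000/200000 s = 5.0000 ms; subtotal = 5.1600 ms
Link 3: t_trans = 16000/(10*10^6) s = 1.6000 ms; t_prop = 400/200000 s = 2.0000 ms; subtotal = 3.6000 ms
End-to-end = 1.8500 + 5.1600 + 3.6000 = 10.6100 ms -> 10.610 ms (3 dp)

10.610


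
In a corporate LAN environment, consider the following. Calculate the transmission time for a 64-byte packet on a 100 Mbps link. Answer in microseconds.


Given: packet = 64 bytes, bandwidth = 100 Mbps
Packet in bits = 64 * 8 = 512 bits
Bandwidth = 100 * 10^6 = 100000000 bps
Time = 512 / 100000000 seconds
Time in us = 512 * 10^6 / 100000000 = 5.12

5.12


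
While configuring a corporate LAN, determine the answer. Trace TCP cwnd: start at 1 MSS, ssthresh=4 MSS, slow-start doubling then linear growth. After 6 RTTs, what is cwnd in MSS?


RTT 0: cwnd = 1 MSS (initial)
RTT 1: cwnd = 2 MSS (slow start, doubled)
RTT 2: cwnd = 4 MSS (slow start, doubled)
RTT 3: cwnd = 5 MSS (congestion avoidance, +1)
RTT 4: cwnd = 6 MSS (congestion avoidance, +1)
RTT 5: cwnd = 7 MSS (congestion avoidance, +1)
RTT 6: cwnd = 8 MSS (congestion avoidance, +1)

8


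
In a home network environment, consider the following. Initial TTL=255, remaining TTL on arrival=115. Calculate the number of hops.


Given: initial TTL = 255, received TTL = 115
Hops = initial TTL - received TTL
Hops = 255 - 115 = 140

140


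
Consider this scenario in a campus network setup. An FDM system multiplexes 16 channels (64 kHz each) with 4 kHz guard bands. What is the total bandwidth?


Given: 16 channels, 64 kHz each, guard = 4 kHz
Channel bandwidth = 16 * 64 = 1024 kHz
Guard bands = 15 gaps * 4 kHz = 60 kHz
Total = 1024 + 60 = 1084 kHz

1084


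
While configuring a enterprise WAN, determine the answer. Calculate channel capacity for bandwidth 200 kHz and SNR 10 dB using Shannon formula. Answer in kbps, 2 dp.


Given: B = 200 kHz, SNR = 10 dB
SNR linear = 10^(10/10) = 10
1 + SNR = 11
log2(11) = 3.4594316186
C = 200 * 1000 * 3.4594316186 = 691886.3237 bps
C = 691.886324 kbps -> 691.89 kbps (2 dp)

691.89


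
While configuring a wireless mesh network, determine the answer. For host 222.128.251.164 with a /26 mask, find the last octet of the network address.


Given: IP = 222.128.251.164, prefix = /26
Subnet mask = 255.255.255.192
Last octet of IP: 164
Last octet of mask: 192
Network last octet = 164 AND 192 = 128

128


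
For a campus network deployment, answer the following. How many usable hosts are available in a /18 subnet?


Given: subnet mask /18
Host bits = 32 - 18 = 14
Total addresses = 2^14 = 16384
Usable hosts = 16384 - 2 (network + broadcast) = 16382

16382


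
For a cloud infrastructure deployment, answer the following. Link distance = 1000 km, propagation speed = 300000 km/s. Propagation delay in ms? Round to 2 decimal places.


Given: distance = 1000 km, speed = 300000 km/s
Delay = distance / speed = 1000 / 300000 seconds
Delay in ms = 1000 * 1000 / 300000
Delay = 3.3333 ms
Rounded to 2 dp = 3.33 ms

3.33


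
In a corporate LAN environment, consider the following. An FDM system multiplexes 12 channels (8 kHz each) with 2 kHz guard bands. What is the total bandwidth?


Given: 12 channels, 8 kHz each, guard = 2 kHz
Channel bandwidth = 12 * 8 = 96 kHz
Guard bands = 11 gaps * 2 kHz = 22 kHz
Total = 96 + 22 = 118 kHz

118


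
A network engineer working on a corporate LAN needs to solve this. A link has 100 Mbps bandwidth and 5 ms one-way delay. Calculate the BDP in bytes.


Given: bandwidth = 100 Mbps, delay = 5 ms
BDP in bits = 100 * 10^6 * 5 / 1000
BDP in bits = 500000
BDP in bytes = 500000 / 8 = 62500

62500


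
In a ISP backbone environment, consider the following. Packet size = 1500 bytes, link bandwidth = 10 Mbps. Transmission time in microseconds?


Given: packet = 1500 bytes, bandwidth = 10 Mbps
Packet in bits = 1500 * 8 = 12000 bits
Bandwidth = 10 * 10^6 = 10000000 bps
Time = 12000 / 10000000 seconds
Time in us = 12000 * 10^6 / 10000000 = 1200

1200


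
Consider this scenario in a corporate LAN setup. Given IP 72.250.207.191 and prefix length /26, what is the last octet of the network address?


Given: IP = 72.250.207.191, prefix = /26
Subnet mask = 255.255.255.192
Last octet of IP: 191
Last octet of mask: 192
Network last octet = 191 AND 192 = 128

128


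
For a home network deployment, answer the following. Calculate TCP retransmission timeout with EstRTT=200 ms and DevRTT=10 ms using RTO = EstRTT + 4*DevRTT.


Given: EstRTT = 200 ms, DevRTT = 10 ms
Timeout = EstRTT + 4 * DevRTT
4 * DevRTT = 4 * 10 = 40
Timeout = 200 + 40 = 240 ms

240


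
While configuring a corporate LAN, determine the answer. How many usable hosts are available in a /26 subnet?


Given: subnet mask /26
Host bits = 32 - 26 = 6
Total addresses = 2^6 = 64
Usable hosts = 64 - 2 (network + broadcast) = 62

62


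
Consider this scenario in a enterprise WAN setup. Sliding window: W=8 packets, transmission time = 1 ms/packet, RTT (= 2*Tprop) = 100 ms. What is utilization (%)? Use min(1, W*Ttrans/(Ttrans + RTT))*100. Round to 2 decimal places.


Given: W = 8, Ttrans = 1 ms, RTT = 100 ms (= 2 * Tprop, Tprop = 50 ms)
Cycle time = Ttrans + RTT = 1 + 100 = 101 ms (first packet sent until its ACK returns)
W * Ttrans = 8 * 1 = 8 ms of sending per cycle
W * Ttrans / (Ttrans + RTT) = 8 / 101 = 0.079208
U = min(1, 0.079208) = 0.079208
U% = 7.92%

7.92


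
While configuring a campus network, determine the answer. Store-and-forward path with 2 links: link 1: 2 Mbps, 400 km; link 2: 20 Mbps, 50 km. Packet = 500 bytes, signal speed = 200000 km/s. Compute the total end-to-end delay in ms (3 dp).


Packet = 500 bytes = 4000 bits. Store-and-forward: sum (t_trans + t_prop) per link.
Link 1: t_trans = 4000/(2*10^6) s = 2.0000 ms; t_prop = 400/200000 s = 2.0000 ms; subtotal = 4.0000 ms
Link 2: t_trans = 4000/(20*10^6) s = 0.2000 ms; t_prop = 50/200000 s = 0.2500 ms; subtotal = 0.4500 ms
End-to-end = 4.0000 + 0.4500 = 4.4500 ms -> 4.450 ms (3 dp)

4.450


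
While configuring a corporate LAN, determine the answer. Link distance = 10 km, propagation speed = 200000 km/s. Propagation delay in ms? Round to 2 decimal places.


Given: distance = 10 km, speed = 200000 km/s
Delay = distance / speed = 10 / 200000 seconds
Delay in ms = 10 * 1000 / 200000
Delay = 0.0500 ms
Rounded to 2 dp = 0.05 ms

0.05


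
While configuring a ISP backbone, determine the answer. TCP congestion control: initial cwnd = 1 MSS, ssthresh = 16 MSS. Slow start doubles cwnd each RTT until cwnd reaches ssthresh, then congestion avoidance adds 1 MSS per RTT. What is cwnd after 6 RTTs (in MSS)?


RTT 0: cwnd = 1 MSS (initial)
RTT 1: cwnd = 2 MSS (slow start, doubled)
RTT 2: cwnd = 4 MSS (slow start, doubled)
RTT 3: cwnd = 8 MSS (slow start, doubled)
RTT 4: cwnd = 16 MSS (slow start, doubled)
RTT 5: cwnd = 17 MSS (congestion avoidance, +1)
RTT 6: cwnd = 18 MSS (congestion avoidance, +1)

18


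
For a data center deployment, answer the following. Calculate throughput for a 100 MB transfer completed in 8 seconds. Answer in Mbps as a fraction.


Given: file = 100 MB, time = 8 s
File in Mb = 100 * 8 = 800 Mb
Throughput = 800 / 8 Mbps
Throughput = 100 Mbps

100


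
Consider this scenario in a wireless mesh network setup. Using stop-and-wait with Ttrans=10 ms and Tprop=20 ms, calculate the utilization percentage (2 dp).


Given: Ttrans = 10 ms, Tprop = 20 ms
RTT = 2 * Tprop = 2 * 20 = 40 ms
U = Ttrans / (Ttrans + RTT)
U = 10 / (10 + 40)
U = 10 / 50 = 0.2
U% = 20.00%

20.00


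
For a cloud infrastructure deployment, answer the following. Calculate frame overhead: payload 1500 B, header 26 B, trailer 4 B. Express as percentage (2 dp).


Given: payload = 1500 B, header = 26 B, trailer = 4 B
Overhead bytes = header + trailer = 26 + 4 = 30
Total frame = payload + overhead = 1500 + 30 = 1530
Overhead % = 30 / 1530 * 100 = 1.9608% -> 1.96% (2 dp)

1.96


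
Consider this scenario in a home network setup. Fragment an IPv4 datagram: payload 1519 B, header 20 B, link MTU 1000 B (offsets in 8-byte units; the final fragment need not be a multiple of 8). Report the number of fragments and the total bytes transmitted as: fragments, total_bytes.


Max data per non-final fragment = floor((MTU - header)/8)*8 = floor((1000 - 20)/8)*8 = floor(980/8)*8 = 976 B
Final fragment needs no 8-byte alignment: it can carry up to MTU - header = 980 B
Non-final fragments needed = ceil((payload - 980) / 976) = ceil(539/976) = ceil(0.5523) = 1
Number of fragments = 1 + 1 = 2
Fragment sizes (data): 1 * 976 B + 543 B (last, 543 <= 980 OK)
Total bytes sent = payload + n_frags * header = 1519 + 2*20 = 1519 + 40 = 1559 B

2, 1559


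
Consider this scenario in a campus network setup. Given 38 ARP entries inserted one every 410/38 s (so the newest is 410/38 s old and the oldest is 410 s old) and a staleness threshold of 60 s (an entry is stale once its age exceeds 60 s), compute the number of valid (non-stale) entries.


Ages are k * 410/38 s for k = 1..38 (spacing = 10.7895 s).
Entry k is valid iff k * 410/38 <= 60 iff k <= 38 * 60 / 410 = 5.5610
n_valid = floor(5.5610) = 5
(n_stale = 38 - 5 = 33)

5


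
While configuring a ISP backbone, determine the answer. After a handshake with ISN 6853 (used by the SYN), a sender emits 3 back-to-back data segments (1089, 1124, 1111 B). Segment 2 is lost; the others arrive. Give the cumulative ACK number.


SYN uses sequence number 6853; first data byte = ISN + 1 = 6854.
Segment 1: SEQ = 6854, len = 1089 B, covers [6854, 7942]
Segment 2: SEQ = 7943, len = 1124 B, covers [7943, 9066] [LOST]
Segment 3: SEQ = 9067, len = 1111 B, covers [9067, 10177]
In-order data received: bytes [6854, 7942] (segments 1..1).
Segment 2 missing -> gap begins at byte 7943; later segments buffered out of order.
Cumulative ACK = next expected in-order byte = 6854 + 1089 = 7943

7943


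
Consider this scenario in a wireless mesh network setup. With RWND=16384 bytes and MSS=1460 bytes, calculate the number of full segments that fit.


Given: RWND = 16384 bytes, MSS = 1460 bytes
Full segments = floor(RWND / MSS)
Full segments = floor(16384 / 1460)
Full segments = floor(11.2219) = 11

11


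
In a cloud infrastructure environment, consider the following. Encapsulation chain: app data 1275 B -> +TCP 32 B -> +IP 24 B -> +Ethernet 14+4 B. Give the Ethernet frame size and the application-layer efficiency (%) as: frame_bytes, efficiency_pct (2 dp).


TCP segment = 1275 + 32 = 1307 B
IP packet = 1307 + 24 = 1331 B
Ethernet frame = 1331 + 14 + 4 = 1349 B
Efficiency = app / frame = 1275 / 1349 = 0.945145 = 94.5145% -> 94.51% (2 dp)

1349, 94.51


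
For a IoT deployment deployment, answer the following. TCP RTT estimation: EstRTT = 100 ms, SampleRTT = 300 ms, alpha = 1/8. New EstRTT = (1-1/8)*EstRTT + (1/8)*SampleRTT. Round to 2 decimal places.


Given: EstRTT = 100 ms, SampleRTT = 300 ms, alpha = 1/8
New EstRTT = (1 - alpha) * EstRTT + alpha * SampleRTT
(7/8) * 100 = 87.5
(1/8) * 300 = 37.5
New EstRTT = 87.5 + 37.5 = 125 ms -> 125.00 ms (2 dp)

125.00


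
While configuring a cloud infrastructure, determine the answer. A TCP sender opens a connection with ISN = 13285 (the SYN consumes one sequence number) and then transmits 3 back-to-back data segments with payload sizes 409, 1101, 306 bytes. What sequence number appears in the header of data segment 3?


The SYN occupies sequence number ISN = 13285, so the first data byte is ISN + 1 = 13286.
SEQ of data segment i = (ISN + 1) + sum of payload sizes of segments 1..i-1.
Segment 1: SEQ = 13286, payload = 409 bytes
Segment 2: SEQ = 13695, payload = 1101 bytes
Segment 3: SEQ = 14796, payload = 306 bytes
SEQ of segment 3 = 13286 + 409 + 1101 = 14796

14796


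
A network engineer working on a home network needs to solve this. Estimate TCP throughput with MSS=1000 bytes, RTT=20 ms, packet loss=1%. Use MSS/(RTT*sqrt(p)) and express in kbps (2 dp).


Given: MSS = 1000 bytes, RTT = 20 ms, loss = 1%
RTT in seconds = 20 / 1000 = 0.02
Loss rate = 1% = 0.01
sqrt(loss) = sqrt(0.01) = 0.1
Throughput (bytes/s) = 1000 / (0.02 * 0.1) = 500000.0000
Throughput (kbps) = 500000.0000 * 8 / 1000 = 4000.000000 -> 4000.00 kbps (2 dp)

4000.00


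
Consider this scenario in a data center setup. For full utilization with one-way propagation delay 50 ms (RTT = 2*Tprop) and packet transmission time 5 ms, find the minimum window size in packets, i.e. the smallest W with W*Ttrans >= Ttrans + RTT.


Given: Ttrans = 5 ms, RTT = 100 ms (= 2 * Tprop, Tprop = 50 ms)
Time until first ACK returns = Ttrans + RTT = 5 + 100 = 105 ms
Need W * Ttrans >= Ttrans + RTT  ->  W >= (Ttrans + RTT) / Ttrans
(Ttrans + RTT) / Ttrans = 105 / 5 = 21
W_min = ceil(21) = 21

21


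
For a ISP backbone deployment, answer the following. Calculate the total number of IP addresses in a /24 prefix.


Given: CIDR prefix /24
Host bits = 32 - 24 = 8
Total addresses = 2^8 = 256

256


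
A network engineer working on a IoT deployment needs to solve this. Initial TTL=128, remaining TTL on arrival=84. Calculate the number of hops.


Given: initial TTL = 128, received TTL = 84
Hops = initial TTL - received TTL
Hops = 128 - 84 = 44

44


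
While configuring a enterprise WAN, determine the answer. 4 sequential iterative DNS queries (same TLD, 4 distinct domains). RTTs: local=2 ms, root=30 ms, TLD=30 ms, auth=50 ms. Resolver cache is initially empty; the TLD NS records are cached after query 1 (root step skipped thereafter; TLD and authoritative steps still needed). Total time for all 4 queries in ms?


Lookup 1 (cold cache): local + root + TLD + auth = 2 + 30 + 30 + 50 = 112 ms
Lookups 2..4 (TLD NS cached -> skip root; new domain -> still ask TLD and auth): local + TLD + auth = 2 + 30 + 50 = 82 ms each
Remaining 3 lookups: 3 * 82 = 246 ms
Total = 112 + 246 = 358 ms

358


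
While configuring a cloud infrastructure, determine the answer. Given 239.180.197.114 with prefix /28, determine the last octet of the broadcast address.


Given: IP = 239.180.197.114, prefix = /28
Host bits = 32 - 28 = 4
Network last octet = 114 AND mask = 112
Host part size = 2^4 - 1 = 15
Broadcast last octet = 112 OR 15 = 127

127


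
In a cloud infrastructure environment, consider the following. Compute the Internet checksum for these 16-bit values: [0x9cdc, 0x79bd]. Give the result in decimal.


Given words: [0x9cdc, 0x79bd]
Step 1: Sum all words
Raw sum = 40156 + 31165 = 71321
Step 2: Fold carry: (5785 + 1) = 5786
One's complement = ~5786 & 0xFFFF = 59749

59749


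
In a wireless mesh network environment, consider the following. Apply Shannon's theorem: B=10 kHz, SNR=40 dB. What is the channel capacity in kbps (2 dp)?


Given: B = 10 kHz, SNR = 40 dB
SNR linear = 10^(40/10) = 10000
1 + SNR = 10001
log2(10001) = 13.2878566418
C = 10 * 1000 * 13.2878566418 = 132878.5664 bps
C = 132.878566 kbps -> 132.88 kbps (2 dp)

132.88


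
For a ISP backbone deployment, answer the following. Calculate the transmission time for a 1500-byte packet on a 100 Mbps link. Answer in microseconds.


Given: packet = 1500 bytes, bandwidth = 100 Mbps
Packet in bits = 1500 * 8 = 12000 bits
Bandwidth = 100 * 10^6 = 100000000 bps
Time = 12000 / 100000000 seconds
Time in us = 12000 * 10^6 / 100000000 = 120

120


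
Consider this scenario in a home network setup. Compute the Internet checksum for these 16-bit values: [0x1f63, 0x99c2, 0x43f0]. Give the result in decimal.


Given words: [0x1f63, 0x99c2, 0x43f0]
Step 1: Sum all words
Raw sum = 8035 + 39362 + 17392 = 64789
One's complement = ~64789 & 0xFFFF = 746

746


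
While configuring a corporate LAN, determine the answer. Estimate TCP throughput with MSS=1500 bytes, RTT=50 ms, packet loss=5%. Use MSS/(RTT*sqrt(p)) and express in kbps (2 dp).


Given: MSS = 1500 bytes, RTT = 50 ms, loss = 5%
RTT in seconds = 50 / 1000 = 0.05
Loss rate = 5% = 0.05
sqrt(loss) = sqrt(0.05) = 0.223606797750
Throughput (bytes/s) = 1500 / (0.05 * 0.223606797750) = 134164.0786
Throughput (kbps) = 134164.0786 * 8 / 1000 = 1073.312629 -> 1073.31 kbps (2 dp)

1073.31


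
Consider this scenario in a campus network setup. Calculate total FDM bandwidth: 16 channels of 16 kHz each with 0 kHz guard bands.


Given: 16 channels, 16 kHz each, guard = 0 kHz
Channel bandwidth = 16 * 16 = 256 kHz
Guard bands = 15 gaps * 0 kHz = 0 kHz
Total = 256 + 0 = 256 kHz

256


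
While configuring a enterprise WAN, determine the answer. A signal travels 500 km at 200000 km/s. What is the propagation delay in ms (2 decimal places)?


Given: distance = 500 km, speed = 200000 km/s
Delay = distance / speed = 500 / 200000 seconds
Delay in ms = 500 * 1000 / 200000
Delay = 2.5000 ms
Rounded to 2 dp = 2.50 ms

2.50


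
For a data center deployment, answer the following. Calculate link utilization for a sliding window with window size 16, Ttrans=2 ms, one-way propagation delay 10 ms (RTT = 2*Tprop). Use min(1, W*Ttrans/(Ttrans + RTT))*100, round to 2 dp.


Given: W = 16, Ttrans = 2 ms, RTT = 20 ms (= 2 * Tprop, Tprop = 10 ms)
Cycle time = Ttrans + RTT = 2 + 20 = 22 ms (first packet sent until its ACK returns)
W * Ttrans = 16 * 2 = 32 ms of sending per cycle
W * Ttrans / (Ttrans + RTT) = 32 / 22 = 1.454545
U = min(1, 1.454545) = 1.000000
U% = 100.00%

100.00


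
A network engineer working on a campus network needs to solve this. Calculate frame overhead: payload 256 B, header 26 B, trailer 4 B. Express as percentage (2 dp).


Given: payload = 256 B, header = 26 B, trailer = 4 B
Overhead bytes = header + trailer = 26 + 4 = 30
Total frame = payload + overhead = 256 + 30 = 286
Overhead % = 30 / 286 * 100 = 10.4895% -> 10.49% (2 dp)

10.49


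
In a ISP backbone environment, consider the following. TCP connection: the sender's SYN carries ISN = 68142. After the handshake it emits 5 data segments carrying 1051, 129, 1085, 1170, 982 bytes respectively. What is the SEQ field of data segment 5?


The SYN occupies sequence number ISN = 68142, so the first data byte is ISN + 1 = 68143.
SEQ of data segment i = (ISN + 1) + sum of payload sizes of segments 1..i-1.
Segment 1: SEQ = 68143, payload = 1051 bytes
Segment 2: SEQ = 69194, payload = 129 bytes
Segment 3: SEQ = 69323, payload = 1085 bytes
Segment 4: SEQ = 70408, payload = 1170 bytes
Segment 5: SEQ = 71578, payload = 982 bytes
SEQ of segment 5 = 68143 + 1051 + 129 + 1085 + 1170 = 71578

71578


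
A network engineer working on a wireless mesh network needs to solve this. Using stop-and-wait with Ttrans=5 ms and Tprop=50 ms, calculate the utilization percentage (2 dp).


Given: Ttrans = 5 ms, Tprop = 50 ms
RTT = 2 * Tprop = 2 * 50 = 100 ms
U = Ttrans / (Ttrans + RTT)
U = 5 / (5 + 100)
U = 5 / 105 = 0.047619
U% = 4.76%

4.76


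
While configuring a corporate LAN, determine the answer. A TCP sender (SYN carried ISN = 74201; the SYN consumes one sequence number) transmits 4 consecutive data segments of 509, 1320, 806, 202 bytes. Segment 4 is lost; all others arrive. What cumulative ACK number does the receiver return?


SYN uses sequence number 74201; first data byte = ISN + 1 = 74202.
Segment 1: SEQ = 74202, len = 509 B, covers [74202, 74710]
Segment 2: SEQ = 74711, len = 1320 B, covers [74711, 76030]
Segment 3: SEQ = 76031, len = 806 B, covers [76031, 76836]
Segment 4: SEQ = 76837, len = 202 B, covers [76837, 77038] [LOST]
In-order data received: bytes [74202, 76836] (segments 1..3).
Segment 4 missing -> gap begins at byte 76837.
Cumulative ACK = next expected in-order byte = 74202 + 509 + 1320 + 806 = 76837

76837


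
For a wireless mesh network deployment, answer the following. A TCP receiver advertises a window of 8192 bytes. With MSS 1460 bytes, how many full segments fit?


Given: RWND = 8192 bytes, MSS = 1460 bytes
Full segments = floor(RWND / MSS)
Full segments = floor(8192 / 1460)
Full segments = floor(5.611) = 5

5


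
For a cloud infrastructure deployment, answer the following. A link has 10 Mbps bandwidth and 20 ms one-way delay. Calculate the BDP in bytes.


Given: bandwidth = 10 Mbps, delay = 20 ms
BDP in bits = 10 * 10^6 * 20 / 1000
BDP in bits = 200000
BDP in bytes = 200000 / 8 = 25000

25000


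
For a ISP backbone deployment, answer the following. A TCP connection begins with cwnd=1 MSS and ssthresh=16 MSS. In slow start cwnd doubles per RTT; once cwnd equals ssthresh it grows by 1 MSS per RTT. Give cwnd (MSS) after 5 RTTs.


RTT 0: cwnd = 1 MSS (initial)
RTT 1: cwnd = 2 MSS (slow start, doubled)
RTT 2: cwnd = 4 MSS (slow start, doubled)
RTT 3: cwnd = 8 MSS (slow start, doubled)
RTT 4: cwnd = 16 MSS (slow start, doubled)
RTT 5: cwnd = 17 MSS (congestion avoidance, +1)

17


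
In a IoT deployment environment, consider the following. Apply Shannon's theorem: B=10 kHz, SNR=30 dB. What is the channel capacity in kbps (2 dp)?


Given: B = 10 kHz, SNR = 30 dB
SNR linear = 10^(30/10) = 1000
1 + SNR = 1001
log2(1001) = 9.9672262588
C = 10 * 1000 * 9.9672262588 = 99672.2626 bps
C = 99.672263 kbps -> 99.67 kbps (2 dp)

99.67


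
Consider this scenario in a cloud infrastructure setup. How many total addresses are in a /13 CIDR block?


Given: CIDR prefix /13
Host bits = 32 - 13 = 19
Total addresses = 2^19 = 524288

524288


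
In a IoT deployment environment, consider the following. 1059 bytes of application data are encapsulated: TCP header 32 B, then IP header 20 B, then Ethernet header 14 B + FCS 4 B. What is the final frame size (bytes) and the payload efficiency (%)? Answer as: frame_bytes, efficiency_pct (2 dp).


TCP segment = 1059 + 32 = 1091 B
IP packet = 1091 + 20 = 1111 B
Ethernet frame = 1111 + 14 + 4 = 1129 B
Efficiency = app / frame = 1059 / 1129 = 0.937998 = 93.7998% -> 93.80% (2 dp)

1129, 93.80


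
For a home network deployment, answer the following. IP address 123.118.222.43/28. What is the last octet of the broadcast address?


Given: IP = 123.118.222.43, prefix = /28
Host bits = 32 - 28 = 4
Network last octet = 43 AND mask = 32
Host part size = 2^4 - 1 = 15
Broadcast last octet = 32 OR 15 = 47

47


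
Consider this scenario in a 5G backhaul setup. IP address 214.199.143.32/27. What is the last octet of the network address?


Given: IP = 214.199.143.32, prefix = /27
Subnet mask = 255.255.255.224
Last octet of IP: 32
Last octet of mask: 224
Network last octet = 32 AND 224 = 32

32


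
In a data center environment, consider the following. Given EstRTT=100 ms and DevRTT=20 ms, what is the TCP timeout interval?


Given: EstRTT = 100 ms, DevRTT = 20 ms
Timeout = EstRTT + 4 * DevRTT
4 * DevRTT = 4 * 20 = 80
Timeout = 100 + 80 = 180 ms

180


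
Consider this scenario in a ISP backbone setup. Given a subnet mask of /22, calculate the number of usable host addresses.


Given: subnet mask /22
Host bits = 32 - 22 = 10
Total addresses = 2^10 = 1024
Usable hosts = 1024 - 2 (network + broadcast) = 1022

1022


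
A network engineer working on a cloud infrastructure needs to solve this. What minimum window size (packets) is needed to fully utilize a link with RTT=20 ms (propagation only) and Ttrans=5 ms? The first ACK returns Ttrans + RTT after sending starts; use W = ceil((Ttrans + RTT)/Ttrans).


Given: Ttrans = 5 ms, RTT = 20 ms (= 2 * Tprop, Tprop = 10 ms)
Time until first ACK returns = Ttrans + RTT = 5 + 20 = 25 ms
Need W * Ttrans >= Ttrans + RTT  ->  W >= (Ttrans + RTT) / Ttrans
(Ttrans + RTT) / Ttrans = 25 / 5 = 5
W_min = ceil(5) = 5

5


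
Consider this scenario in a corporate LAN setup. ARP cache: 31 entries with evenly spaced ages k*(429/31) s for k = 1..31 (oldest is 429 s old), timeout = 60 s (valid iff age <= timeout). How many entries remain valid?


Ages are k * 429/31 s for k = 1..31 (spacing = 13.8387 s).
Entry k is valid iff k * 429/31 <= 60 iff k <= 31 * 60 / 429 = 4.3357
n_valid = floor(4.3357) = 4
(n_stale = 31 - 4 = 27)

4


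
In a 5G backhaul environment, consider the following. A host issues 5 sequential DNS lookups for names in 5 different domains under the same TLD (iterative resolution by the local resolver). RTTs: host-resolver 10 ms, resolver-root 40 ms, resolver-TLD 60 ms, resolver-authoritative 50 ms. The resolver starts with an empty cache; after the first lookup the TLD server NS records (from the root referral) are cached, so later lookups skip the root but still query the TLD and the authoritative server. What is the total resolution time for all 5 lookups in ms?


Lookup 1 (cold cache): local + root + TLD + auth = 10 + 40 + 60 + 50 = 160 ms
Lookups 2..5 (TLD NS cached -> skip root; new domain -> still ask TLD and auth): local + TLD + auth = 10 + 60 + 50 = 120 ms each
Remaining 4 lookups: 4 * 120 = 480 ms
Total = 160 + 480 = 640 ms

640


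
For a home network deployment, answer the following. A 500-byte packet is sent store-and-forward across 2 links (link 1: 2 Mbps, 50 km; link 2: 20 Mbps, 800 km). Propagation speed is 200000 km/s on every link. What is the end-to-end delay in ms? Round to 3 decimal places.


Packet = 500 bytes = 4000 bits. Store-and-forward: sum (t_trans + t_prop) per link.
Link 1: t_trans = 4000/(2*10^6) s = 2.0000 ms; t_prop = 50/200000 s = 0.2500 ms; subtotal = 2.2500 ms
Link 2: t_trans = 4000/(20*10^6) s = 0.2000 ms; t_prop = 800/200000 s = 4.0000 ms; subtotal = 4.2000 ms
End-to-end = 2.2500 + 4.2000 = 6.4500 ms -> 6.450 ms (3 dp)

6.450


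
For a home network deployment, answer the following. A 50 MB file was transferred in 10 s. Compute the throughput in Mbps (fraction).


Given: file = 50 MB, time = 10 s
File in Mb = 50 * 8 = 400 Mb
Throughput = 400 / 10 Mbps
Throughput = 40 Mbps

40


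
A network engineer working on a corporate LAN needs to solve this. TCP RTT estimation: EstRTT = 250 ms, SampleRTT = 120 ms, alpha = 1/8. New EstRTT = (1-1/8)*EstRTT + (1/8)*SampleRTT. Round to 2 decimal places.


Given: EstRTT = 250 ms, SampleRTT = 120 ms, alpha = 1/8
New EstRTT = (1 - alpha) * EstRTT + alpha * SampleRTT
(7/8) * 250 = 218.75
(1/8) * 120 = 15
New EstRTT = 218.75 + 15 = 233.75 ms -> 233.75 ms (2 dp)

233.75


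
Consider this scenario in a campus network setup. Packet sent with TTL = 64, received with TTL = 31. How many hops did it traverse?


Given: initial TTL = 64, received TTL = 31
Hops = initial TTL - received TTL
Hops = 64 - 31 = 33

33


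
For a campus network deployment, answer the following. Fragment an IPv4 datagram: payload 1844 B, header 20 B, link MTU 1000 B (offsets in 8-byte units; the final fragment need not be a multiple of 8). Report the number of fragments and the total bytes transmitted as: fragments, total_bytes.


Max data per non-final fragment = floor((MTU - header)/8)*8 = floor((1000 - 20)/8)*8 = floor(980/8)*8 = 976 B
Final fragment needs no 8-byte alignment: it can carry up to MTU - header = 980 B
Non-final fragments needed = ceil((payload - 980) / 976) = ceil(864/976) = ceil(0.8852) = 1
Number of fragments = 1 + 1 = 2
Fragment sizes (data): 1 * 976 B + 868 B (last, 868 <= 980 OK)
Total bytes sent = payload + n_frags * header = 1844 + 2*20 = 1844 + 40 = 1884 B

2, 1884


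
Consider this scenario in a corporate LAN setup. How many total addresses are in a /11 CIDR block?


Given: CIDR prefix /11
Host bits = 32 - 11 = 21
Total addresses = 2^21 = 2097152

2097152


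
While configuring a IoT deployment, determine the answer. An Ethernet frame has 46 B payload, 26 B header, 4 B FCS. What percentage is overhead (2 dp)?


Given: payload = 46 B, header = 26 B, trailer = 4 B
Overhead bytes = header + trailer = 26 + 4 = 30
Total frame = payload + overhead = 46 + 30 = 76
Overhead % = 30 / 76 * 100 = 39.4737% -> 39.47% (2 dp)

39.47


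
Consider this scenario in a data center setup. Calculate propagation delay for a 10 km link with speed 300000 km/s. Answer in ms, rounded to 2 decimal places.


Given: distance = 10 km, speed = 300000 km/s
Delay = distance / speed = 10 / 300000 seconds
Delay in ms = 10 * 1000 / 300000
Delay = 0.0333 ms
Rounded to 2 dp = 0.03 ms

0.03


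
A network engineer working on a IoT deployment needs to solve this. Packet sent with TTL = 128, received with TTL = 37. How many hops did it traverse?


Given: initial TTL = 128, received TTL = 37
Hops = initial TTL - received TTL
Hops = 128 - 37 = 91

91


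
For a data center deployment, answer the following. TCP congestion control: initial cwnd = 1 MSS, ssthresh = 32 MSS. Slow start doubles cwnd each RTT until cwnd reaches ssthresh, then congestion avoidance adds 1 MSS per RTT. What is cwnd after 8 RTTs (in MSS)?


RTT 0: cwnd = 1 MSS (initial)
RTT 1: cwnd = 2 MSS (slow start, doubled)
RTT 2: cwnd = 4 MSS (slow start, doubled)
RTT 3: cwnd = 8 MSS (slow start, doubled)
RTT 4: cwnd = 16 MSS (slow start, doubled)
RTT 5: cwnd = 32 MSS (slow start, doubled)
RTT 6: cwnd = 33 MSS (congestion avoidance, +1)
RTT 7: cwnd = 34 MSS (congestion avoidance, +1)
RTT 8: cwnd = 35 MSS (congestion avoidance, +1)

35


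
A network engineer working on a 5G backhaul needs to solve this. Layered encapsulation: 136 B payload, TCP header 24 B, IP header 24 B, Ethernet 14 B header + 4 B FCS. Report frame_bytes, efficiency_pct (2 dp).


TCP segment = 136 + 24 = 160 B
IP packet = 160 + 24 = 184 B
Ethernet frame = 184 + 14 + 4 = 202 B
Efficiency = app / frame = 136 / 202 = 0.673267 = 67.3267% -> 67.33% (2 dp)

202, 67.33


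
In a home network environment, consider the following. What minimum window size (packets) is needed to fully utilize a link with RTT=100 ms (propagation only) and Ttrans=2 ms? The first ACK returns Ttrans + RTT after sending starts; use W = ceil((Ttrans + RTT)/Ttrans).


Given: Ttrans = 2 ms, RTT = 100 ms (= 2 * Tprop, Tprop = 50 ms)
Time until first ACK returns = Ttrans + RTT = 2 + 100 = 102 ms
Need W * Ttrans >= Ttrans + RTT  ->  W >= (Ttrans + RTT) / Ttrans
(Ttrans + RTT) / Ttrans = 102 / 2 = 51
W_min = ceil(51) = 51

51


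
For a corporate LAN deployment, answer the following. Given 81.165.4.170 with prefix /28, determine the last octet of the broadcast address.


Given: IP = 81.165.4.170, prefix = /28
Host bits = 32 - 28 = 4
Network last octet = 170 AND mask = 160
Host part size = 2^4 - 1 = 15
Broadcast last octet = 160 OR 15 = 175

175


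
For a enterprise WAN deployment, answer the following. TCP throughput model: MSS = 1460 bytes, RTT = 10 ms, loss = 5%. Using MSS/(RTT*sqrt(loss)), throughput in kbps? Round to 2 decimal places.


Given: MSS = 1460 bytes, RTT = 10 ms, loss = 5%
RTT in seconds = 10 / 1000 = 0.01
Loss rate = 5% = 0.05
sqrt(loss) = sqrt(0.05) = 0.223606797750
Throughput (bytes/s) = 1460 / (0.01 * 0.223606797750) = 652931.8494
Throughput (kbps) = 652931.8494 * 8 / 1000 = 5223.454795 -> 5223.45 kbps (2 dp)

5223.45


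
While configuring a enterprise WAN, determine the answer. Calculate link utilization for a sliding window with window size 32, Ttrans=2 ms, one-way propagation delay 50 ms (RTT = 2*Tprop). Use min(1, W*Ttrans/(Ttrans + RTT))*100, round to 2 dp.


Given: W = 32, Ttrans = 2 ms, RTT = 100 ms (= 2 * Tprop, Tprop = 50 ms)
Cycle time = Ttrans + RTT = 2 + 100 = 102 ms (first packet sent until its ACK returns)
W * Ttrans = 32 * 2 = 64 ms of sending per cycle
W * Ttrans / (Ttrans + RTT) = 64 / 102 = 0.627451
U = min(1, 0.627451) = 0.627451
U% = 62.75%

62.75


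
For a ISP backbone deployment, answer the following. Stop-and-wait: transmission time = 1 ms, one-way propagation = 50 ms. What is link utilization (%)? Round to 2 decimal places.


Given: Ttrans = 1 ms, Tprop = 50 ms
RTT = 2 * Tprop = 2 * 50 = 100 ms
U = Ttrans / (Ttrans + RTT)
U = 1 / (1 + 100)
U = 1 / 101 = 0.009901
U% = 0.99%

0.99


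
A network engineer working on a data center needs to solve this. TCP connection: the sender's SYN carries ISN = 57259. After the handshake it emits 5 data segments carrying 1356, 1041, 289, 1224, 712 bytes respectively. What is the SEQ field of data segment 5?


The SYN occupies sequence number ISN = 57259, so the first data byte is ISN + 1 = 57260.
SEQ of data segment i = (ISN + 1) + sum of payload sizes of segments 1..i-1.
Segment 1: SEQ = 57260, payload = 1356 bytes
Segment 2: SEQ = 58616, payload = 1041 bytes
Segment 3: SEQ = 59657, payload = 289 bytes
Segment 4: SEQ = 59946, payload = 1224 bytes
Segment 5: SEQ = 61170, payload = 712 bytes
SEQ of segment 5 = 57260 + 1356 + 1041 + 289 + 1224 = 61170

61170


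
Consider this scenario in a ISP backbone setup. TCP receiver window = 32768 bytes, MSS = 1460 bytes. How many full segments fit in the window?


Given: RWND = 32768 bytes, MSS = 1460 bytes
Full segments = floor(RWND / MSS)
Full segments = floor(32768 / 1460)
Full segments = floor(22.4438) = 22

22


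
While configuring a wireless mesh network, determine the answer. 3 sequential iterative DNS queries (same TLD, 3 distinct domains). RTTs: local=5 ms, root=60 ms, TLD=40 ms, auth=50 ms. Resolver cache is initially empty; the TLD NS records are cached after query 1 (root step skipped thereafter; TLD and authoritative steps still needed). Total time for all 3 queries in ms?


Lookup 1 (cold cache): local + root + TLD + auth = 5 + 60 + 40 + 50 = 155 ms
Lookups 2..3 (TLD NS cached -> skip root; new domain -> still ask TLD and auth): local + TLD + auth = 5 + 40 + 50 = 95 ms each
Remaining 2 lookups: 2 * 95 = 190 ms
Total = 155 + 190 = 345 ms

345


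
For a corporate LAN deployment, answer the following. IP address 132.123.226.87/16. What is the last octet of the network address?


Given: IP = 132.123.226.87, prefix = /16
Subnet mask = 255.255.0.0
Last octet of IP: 87
Last octet of mask: 0
Network last octet = 87 AND 0 = 0

0


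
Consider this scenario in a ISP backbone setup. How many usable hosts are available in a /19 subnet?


Given: subnet mask /19
Host bits = 32 - 19 = 13
Total addresses = 2^13 = 8192
Usable hosts = 8192 - 2 (network + broadcast) = 8190

8190


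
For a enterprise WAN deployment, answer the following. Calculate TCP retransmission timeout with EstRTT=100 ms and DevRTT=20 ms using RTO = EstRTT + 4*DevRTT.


Given: EstRTT = 100 ms, DevRTT = 20 ms
Timeout = EstRTT + 4 * DevRTT
4 * DevRTT = 4 * 20 = 80
Timeout = 100 + 80 = 180 ms

180


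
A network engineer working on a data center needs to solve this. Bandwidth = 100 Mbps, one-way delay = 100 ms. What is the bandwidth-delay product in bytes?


Given: bandwidth = 100 Mbps, delay = 100 ms
BDP in bits = 100 * 10^6 * 100 / 1000
BDP in bits = 10000000
BDP in bytes = 10000000 / 8 = 1250000

1250000


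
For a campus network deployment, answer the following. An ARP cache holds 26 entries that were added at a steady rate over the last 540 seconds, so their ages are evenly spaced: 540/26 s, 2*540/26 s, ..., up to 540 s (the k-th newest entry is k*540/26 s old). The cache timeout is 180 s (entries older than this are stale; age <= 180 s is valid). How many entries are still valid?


Ages are k * 540/26 s for k = 1..26 (spacing = 20.7692 s).
Entry k is valid iff k * 540/26 <= 180 iff k <= 26 * 180 / 540 = 8.6667
n_valid = floor(8.6667) = 8
(n_stale = 26 - 8 = 18)

8


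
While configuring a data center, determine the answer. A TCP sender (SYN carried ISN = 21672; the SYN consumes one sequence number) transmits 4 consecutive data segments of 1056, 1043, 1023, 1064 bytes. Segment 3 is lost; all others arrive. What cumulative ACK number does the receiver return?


SYN uses sequence number 21672; first data byte = ISN + 1 = 21673.
Segment 1: SEQ = 21673, len = 1056 B, covers [21673, 22728]
Segment 2: SEQ = 22729, len = 1043 B, covers [22729, 23771]
Segment 3: SEQ = 23772, len = 1023 B, covers [23772, 24794] [LOST]
Segment 4: SEQ = 24795, len = 1064 B, covers [24795, 25858]
In-order data received: bytes [21673, 23771] (segments 1..2).
Segment 3 missing -> gap begins at byte 23772; later segments buffered out of order.
Cumulative ACK = next expected in-order byte = 21673 + 1056 + 1043 = 23772

23772


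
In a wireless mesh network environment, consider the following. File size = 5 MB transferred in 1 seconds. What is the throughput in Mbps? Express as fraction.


Given: file = 5 MB, time = 1 s
File in Mb = 5 * 8 = 40 Mb
Throughput = 40 / 1 Mbps
Throughput = 40 Mbps

40


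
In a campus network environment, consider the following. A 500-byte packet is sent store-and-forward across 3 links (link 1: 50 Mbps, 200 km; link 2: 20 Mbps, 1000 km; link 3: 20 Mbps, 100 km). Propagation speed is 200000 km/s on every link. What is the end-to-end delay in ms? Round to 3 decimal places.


Packet = 500 bytes = 4000 bits. Store-and-forward: sum (t_trans + t_prop) per link.
Link 1: t_trans = 4000/(50*10^6) s = 0.0800 ms; t_prop = 200/200000 s = 1.0000 ms; subtotal = 1.0800 ms
Link 2: t_trans = 4000/(20*10^6) s = 0.2000 ms; t_prop = 1000/200000 s = 5.0000 ms; subtotal = 5.2000 ms
Link 3: t_trans = 4000/(20*10^6) s = 0.2000 ms; t_prop = 100/200000 s = 0.5000 ms; subtotal = 0.7000 ms
End-to-end = 1.0800 + 5.2000 + 0.7000 = 6.9800 ms -> 6.980 ms (3 dp)

6.980
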